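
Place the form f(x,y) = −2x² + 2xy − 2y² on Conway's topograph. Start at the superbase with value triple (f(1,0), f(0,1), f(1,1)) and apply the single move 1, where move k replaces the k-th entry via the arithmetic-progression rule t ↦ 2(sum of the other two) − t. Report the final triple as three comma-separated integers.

start (-2,-2,-2) = (f(1,0),f(0,1),f(1,1))
replace slot 1: 2·((-2)+(-2)) − (-2) = -6 → (-6,-2,-2)

-6,-2,-2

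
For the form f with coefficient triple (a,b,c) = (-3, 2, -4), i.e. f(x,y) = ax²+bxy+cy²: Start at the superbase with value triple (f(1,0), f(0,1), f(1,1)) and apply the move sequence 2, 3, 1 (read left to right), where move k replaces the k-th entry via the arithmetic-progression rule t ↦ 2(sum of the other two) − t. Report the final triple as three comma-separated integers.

start (-3,-4,-5) = (f(1,0),f(0,1),f(1,1))
replace slot 2: 2·((-3)+(-5)) − (-4) = -12 → (-3,-12,-5)
replace slot 3: 2·((-3)+(-12)) − (-5) = -25 → (-3,-12,-25)
replace slot 1: 2·((-12)+(-25)) − (-3) = -71 → (-71,-12,-25)

-71,-12,-25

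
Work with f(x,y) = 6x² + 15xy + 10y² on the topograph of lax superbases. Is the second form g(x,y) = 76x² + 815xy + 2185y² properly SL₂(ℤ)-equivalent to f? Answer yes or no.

D₁ = -15, D₂ = -15
f: translate: b→3 (≡15 mod 12), so (6,15,10)→(6,3,1)
f: flip: (6,3,1)→(1,-3,6)
f: translate: b→1 (≡-3 mod 2), so (1,-3,6)→(1,1,4)
f: reduced (well bottom): (1,1,4) with a≤c, −a<b≤a
g: translate: b→55 (≡815 mod 152), so (76,815,2185)→(76,55,10)
g: flip: (76,55,10)→(10,-55,76)
g: translate: b→5 (≡-55 mod 20), so (10,-55,76)→(10,5,1)
g: flip: (10,5,1)→(1,-5,10)
g: translate: b→1 (≡-5 mod 2), so (1,-5,10)→(1,1,4)
g: reduced (well bottom): (1,1,4) with a≤c, −a<b≤a
reduced forms (1, 1, 4) vs (1, 1, 4) ⇒ equivalent

yes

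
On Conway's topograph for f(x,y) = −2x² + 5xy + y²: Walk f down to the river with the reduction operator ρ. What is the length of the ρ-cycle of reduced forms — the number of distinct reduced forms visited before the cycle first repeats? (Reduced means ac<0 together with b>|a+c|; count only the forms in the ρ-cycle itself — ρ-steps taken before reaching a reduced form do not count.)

D = 33, ⌊√D⌋ = 5
river: ρ → (1,5,-2)
river: ρ → (-2,3,3)
river: ρ → (3,3,-2)
river: ρ → (-2,5,1)
ρ-cycle length = 4 (tail of 0 descent steps not counted)

4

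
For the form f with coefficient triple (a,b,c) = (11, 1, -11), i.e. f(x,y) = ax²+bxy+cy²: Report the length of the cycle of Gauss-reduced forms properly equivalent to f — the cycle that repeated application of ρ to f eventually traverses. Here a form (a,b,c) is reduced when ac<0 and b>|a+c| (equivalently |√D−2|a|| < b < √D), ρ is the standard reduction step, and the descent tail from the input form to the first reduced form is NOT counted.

D = 485, ⌊√D⌋ = 22
river: ρ → (-11,21,1)
river: ρ → (1,21,-11)
river: ρ → (-11,1,11)
river: ρ → (11,21,-1)
river: ρ → (-1,21,11)
river: ρ → (11,1,-11)
ρ-cycle length = 6 (tail of 0 descent steps not counted)

6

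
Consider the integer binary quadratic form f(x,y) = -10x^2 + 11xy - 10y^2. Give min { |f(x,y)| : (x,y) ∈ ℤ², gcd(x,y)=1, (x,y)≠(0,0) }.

translate: b→9 (≡-11 mod 20), so (10,-11,10)→(10,9,9)
flip: (10,9,9)→(9,-9,10)
translate: b→9 (≡-9 mod 18), so (9,-9,10)→(9,9,10)
reduced (well bottom): (9,9,10) with a≤c, −a<b≤a
well minimum |f| = |-9| = 9 (negative-definite)

9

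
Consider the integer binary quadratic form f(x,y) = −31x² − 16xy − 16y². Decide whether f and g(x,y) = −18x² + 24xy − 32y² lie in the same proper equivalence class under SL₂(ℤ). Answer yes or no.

D₁ = -1728, D₂ = -1728
f is negative-definite; reduce −f:
−f: flip: (31,16,16)→(16,-16,31)
−f: translate: b→16 (≡-16 mod 32), so (16,-16,31)→(16,16,31)
−f: reduced (well bottom): (16,16,31) with a≤c, −a<b≤a
flip sign back: reduced form of f is (-16,-16,-31)
g is negative-definite; reduce −g:
−g: translate: b→12 (≡-24 mod 36), so (18,-24,32)→(18,12,26)
−g: reduced (well bottom): (18,12,26) with a≤c, −a<b≤a
flip sign back: reduced form of g is (-18,-12,-26)
reduced forms (-16, -16, -31) vs (-18, -12, -26) ⇒ inequivalent

no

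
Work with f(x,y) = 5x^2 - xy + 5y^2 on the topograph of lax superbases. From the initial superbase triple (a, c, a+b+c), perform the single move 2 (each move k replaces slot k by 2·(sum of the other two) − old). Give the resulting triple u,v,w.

start (5,5,9) = (f(1,0),f(0,1),f(1,1))
replace slot 2: 2·(5+9) − 5 = 23 → (5,23,9)

5,23,9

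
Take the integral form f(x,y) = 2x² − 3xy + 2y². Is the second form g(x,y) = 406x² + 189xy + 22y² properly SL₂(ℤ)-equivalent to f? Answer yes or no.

D₁ = -7, D₂ = -7
f: translate: b→1 (≡-3 mod 4), so (2,-3,2)→(2,1,1)
f: flip: (2,1,1)→(1,-1,2)
f: translate: b→1 (≡-1 mod 2), so (1,-1,2)→(1,1,2)
f: reduced (well bottom): (1,1,2) with a≤c, −a<b≤a
g: flip: (406,189,22)→(22,-189,406)
g: translate: b→-13 (≡-189 mod 44), so (22,-189,406)→(22,-13,2)
g: flip: (22,-13,2)→(2,13,22)
g: translate: b→1 (≡13 mod 4), so (2,13,22)→(2,1,1)
g: flip: (2,1,1)→(1,-1,2)
g: translate: b→1 (≡-1 mod 2), so (1,-1,2)→(1,1,2)
g: reduced (well bottom): (1,1,2) with a≤c, −a<b≤a
reduced forms (1, 1, 2) vs (1, 1, 2) ⇒ equivalent

yes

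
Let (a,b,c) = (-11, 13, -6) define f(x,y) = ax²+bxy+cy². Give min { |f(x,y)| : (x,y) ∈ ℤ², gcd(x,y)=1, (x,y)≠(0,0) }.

translate: b→9 (≡-13 mod 22), so (11,-13,6)→(11,9,4)
flip: (11,9,4)→(4,-9,11)
translate: b→-1 (≡-9 mod 8), so (4,-9,11)→(4,-1,6)
reduced (well bottom): (4,-1,6) with a≤c, −a<b≤a
well minimum |f| = |-4| = 4 (negative-definite)

4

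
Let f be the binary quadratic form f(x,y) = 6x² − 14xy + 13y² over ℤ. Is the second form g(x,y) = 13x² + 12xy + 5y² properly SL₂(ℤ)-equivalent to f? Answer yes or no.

D₁ = -116, D₂ = -116
f: translate: b→-2 (≡-14 mod 12), so (6,-14,13)→(6,-2,5)
f: flip: (6,-2,5)→(5,2,6)
f: reduced (well bottom): (5,2,6) with a≤c, −a<b≤a
g: flip: (13,12,5)→(5,-12,13)
g: translate: b→-2 (≡-12 mod 10), so (5,-12,13)→(5,-2,6)
g: reduced (well bottom): (5,-2,6) with a≤c, −a<b≤a
reduced forms (5, 2, 6) vs (5, -2, 6) ⇒ inequivalent

no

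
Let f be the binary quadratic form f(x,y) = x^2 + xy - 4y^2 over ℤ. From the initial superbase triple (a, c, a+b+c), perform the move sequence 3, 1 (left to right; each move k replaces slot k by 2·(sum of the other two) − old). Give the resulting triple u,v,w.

start (1,-4,-2) = (f(1,0),f(0,1),f(1,1))
replace slot 3: 2·(1+(-4)) − (-2) = -4 → (1,-4,-4)
replace slot 1: 2·((-4)+(-4)) − 1 = -17 → (-17,-4,-4)

-17,-4,-4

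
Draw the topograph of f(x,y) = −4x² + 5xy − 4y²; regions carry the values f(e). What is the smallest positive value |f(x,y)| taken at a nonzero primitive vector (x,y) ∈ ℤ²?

translate: b→3 (≡-5 mod 8), so (4,-5,4)→(4,3,3)
flip: (4,3,3)→(3,-3,4)
translate: b→3 (≡-3 mod 6), so (3,-3,4)→(3,3,4)
reduced (well bottom): (3,3,4) with a≤c, −a<b≤a
well minimum |f| = |-3| = 3 (negative-definite)

3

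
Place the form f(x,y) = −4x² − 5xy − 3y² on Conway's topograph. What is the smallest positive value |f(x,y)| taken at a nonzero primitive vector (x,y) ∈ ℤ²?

translate: b→-3 (≡5 mod 8), so (4,5,3)→(4,-3,2)
flip: (4,-3,2)→(2,3,4)
translate: b→-1 (≡3 mod 4), so (2,3,4)→(2,-1,3)
reduced (well bottom): (2,-1,3) with a≤c, −a<b≤a
well minimum |f| = |-2| = 2 (negative-definite)

2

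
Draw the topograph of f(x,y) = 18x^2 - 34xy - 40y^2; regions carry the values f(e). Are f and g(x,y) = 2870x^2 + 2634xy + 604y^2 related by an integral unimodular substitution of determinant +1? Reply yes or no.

D₁ = 4036, D₂ = 4036
river cycle of f (length 18): (-40, 34, 18), (18, 38, -36), (-36, 34, 20), (20, 46, -24), (-24, 50, 16), (16, 46, -30), (-30, 14, 32), (32, 50, -12), (-12, 46, 40), (40, 34, -18), … (8 more)
river cycle of g (length 18): (18, 38, -36), (-36, 34, 20), (20, 46, -24), (-24, 50, 16), (16, 46, -30), (-30, 14, 32), (32, 50, -12), (-12, 46, 40), (40, 34, -18), (-18, 38, 36), … (8 more)
cycles coincide ⇒ equivalent

yes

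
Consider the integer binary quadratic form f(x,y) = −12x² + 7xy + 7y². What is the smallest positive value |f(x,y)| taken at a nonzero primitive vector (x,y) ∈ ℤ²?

river: ρ → (7,7,-12)
river: ρ → (-12,17,2)
river: ρ → (2,19,-3)
river: ρ → (-3,17,8)
river: ρ → (8,15,-5)
river: ρ → (-5,15,8)
river: ρ → (8,17,-3)
river: ρ → (-3,19,2)
river: ρ → (2,17,-12)
river: ρ → (-12,7,7)
closes: descent 0, river 10
min |a| on river = 2

2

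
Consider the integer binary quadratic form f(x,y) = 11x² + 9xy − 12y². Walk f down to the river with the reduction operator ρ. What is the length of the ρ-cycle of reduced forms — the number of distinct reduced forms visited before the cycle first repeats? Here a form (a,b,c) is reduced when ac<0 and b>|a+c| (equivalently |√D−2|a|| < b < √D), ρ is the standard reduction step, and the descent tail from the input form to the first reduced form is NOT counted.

D = 609, ⌊√D⌋ = 24
river: ρ → (-12,15,8)
river: ρ → (8,17,-10)
river: ρ → (-10,23,2)
river: ρ → (2,21,-21)
river: ρ → (-21,21,2)
river: ρ → (2,23,-10)
river: ρ → (-10,17,8)
river: ρ → (8,15,-12)
river: ρ → (-12,9,11)
river: ρ → (11,13,-10)
river: ρ → (-10,7,14)
river: ρ → (14,21,-3)
river: ρ → (-3,21,14)
river: ρ → (14,7,-10)
river: ρ → (-10,13,11)
river: ρ → (11,9,-12)
ρ-cycle length = 16 (tail of 0 descent steps not counted)

16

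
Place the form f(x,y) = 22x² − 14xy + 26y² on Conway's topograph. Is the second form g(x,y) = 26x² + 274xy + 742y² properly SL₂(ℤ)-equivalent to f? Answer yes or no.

D₁ = -2092, D₂ = -2092
f: reduced (well bottom): (22,-14,26) with a≤c, −a<b≤a
g: translate: b→14 (≡274 mod 52), so (26,274,742)→(26,14,22)
g: flip: (26,14,22)→(22,-14,26)
g: reduced (well bottom): (22,-14,26) with a≤c, −a<b≤a
reduced forms (22, -14, 26) vs (22, -14, 26) ⇒ equivalent

yes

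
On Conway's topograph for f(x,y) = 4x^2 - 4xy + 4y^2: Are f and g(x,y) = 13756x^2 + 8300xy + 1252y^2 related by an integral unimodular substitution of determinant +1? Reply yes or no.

D₁ = -48, D₂ = -48
f: translate: b→4 (≡-4 mod 8), so (4,-4,4)→(4,4,4)
f: reduced (well bottom): (4,4,4) with a≤c, −a<b≤a
g: flip: (13756,8300,1252)→(1252,-8300,13756)
g: translate: b→-788 (≡-8300 mod 2504), so (1252,-8300,13756)→(1252,-788,124)
g: flip: (1252,-788,124)→(124,788,1252)
g: translate: b→44 (≡788 mod 248), so (124,788,1252)→(124,44,4)
g: flip: (124,44,4)→(4,-44,124)
g: translate: b→4 (≡-44 mod 8), so (4,-44,124)→(4,4,4)
g: reduced (well bottom): (4,4,4) with a≤c, −a<b≤a
reduced forms (4, 4, 4) vs (4, 4, 4) ⇒ equivalent

yes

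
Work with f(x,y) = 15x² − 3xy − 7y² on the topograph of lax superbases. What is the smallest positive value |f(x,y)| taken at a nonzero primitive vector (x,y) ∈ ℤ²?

descent: ρ → (-7,17,5)  [lands on river]
river: ρ → (5,13,-13)
river: ρ → (-13,13,5)
river: ρ → (5,17,-7)
river: ρ → (-7,11,11)
river: ρ → (11,11,-7)
closes: descent 1, river 6
min |a| on river = 5

5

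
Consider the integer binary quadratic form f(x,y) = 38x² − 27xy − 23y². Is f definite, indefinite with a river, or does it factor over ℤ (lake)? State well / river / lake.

D = b²−4ac = (-27)² − 4·38·(-23) = 4225
D = 65² is a perfect square ⇒ form factors over ℤ ⇒ lakes

lake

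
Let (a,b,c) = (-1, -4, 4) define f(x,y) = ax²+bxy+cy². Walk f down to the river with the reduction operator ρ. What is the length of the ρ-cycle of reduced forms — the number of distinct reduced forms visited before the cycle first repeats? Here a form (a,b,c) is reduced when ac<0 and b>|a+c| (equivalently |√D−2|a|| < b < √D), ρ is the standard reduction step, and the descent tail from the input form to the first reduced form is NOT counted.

D = 32, ⌊√D⌋ = 5
descent: ρ → (4,4,-1)  [lands on river]
river: ρ → (-1,4,4)
ρ-cycle length = 2 (tail of 1 descent step not counted)

2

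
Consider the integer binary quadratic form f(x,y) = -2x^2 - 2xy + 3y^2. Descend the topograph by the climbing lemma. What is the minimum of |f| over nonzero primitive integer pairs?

descent: ρ → (3,2,-2)  [lands on river]
river: ρ → (-2,2,3)
river: ρ → (3,4,-1)
river: ρ → (-1,4,3)
closes: descent 1, river 4
min |a| on river = 1

1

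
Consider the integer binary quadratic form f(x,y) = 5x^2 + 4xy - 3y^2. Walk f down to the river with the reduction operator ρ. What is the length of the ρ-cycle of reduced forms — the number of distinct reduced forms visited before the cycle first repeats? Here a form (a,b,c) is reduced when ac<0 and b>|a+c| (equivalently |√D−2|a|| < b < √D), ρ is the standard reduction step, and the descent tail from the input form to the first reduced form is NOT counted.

D = 76, ⌊√D⌋ = 8
river: ρ → (-3,8,1)
river: ρ → (1,8,-3)
river: ρ → (-3,4,5)
river: ρ → (5,6,-2)
river: ρ → (-2,6,5)
river: ρ → (5,4,-3)
ρ-cycle length = 6 (tail of 0 descent steps not counted)

6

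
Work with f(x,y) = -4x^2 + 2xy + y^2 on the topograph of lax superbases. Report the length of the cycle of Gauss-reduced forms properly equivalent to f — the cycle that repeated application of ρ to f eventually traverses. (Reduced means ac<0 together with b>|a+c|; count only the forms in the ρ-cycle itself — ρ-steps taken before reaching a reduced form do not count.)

D = 20, ⌊√D⌋ = 4
descent: ρ → (1,4,-1)  [lands on river]
river: ρ → (-1,4,1)
ρ-cycle length = 2 (tail of 1 descent step not counted)

2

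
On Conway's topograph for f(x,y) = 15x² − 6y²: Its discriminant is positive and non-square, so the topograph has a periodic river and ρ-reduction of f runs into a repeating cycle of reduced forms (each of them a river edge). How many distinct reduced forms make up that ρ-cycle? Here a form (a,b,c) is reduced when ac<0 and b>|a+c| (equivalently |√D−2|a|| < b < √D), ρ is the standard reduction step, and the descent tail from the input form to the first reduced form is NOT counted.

D = 360, ⌊√D⌋ = 18
descent: ρ → (-6,12,9)  [lands on river]
river: ρ → (9,6,-9)
river: ρ → (-9,12,6)
river: ρ → (6,12,-9)
river: ρ → (-9,6,9)
river: ρ → (9,12,-6)
ρ-cycle length = 6 (tail of 1 descent step not counted)

6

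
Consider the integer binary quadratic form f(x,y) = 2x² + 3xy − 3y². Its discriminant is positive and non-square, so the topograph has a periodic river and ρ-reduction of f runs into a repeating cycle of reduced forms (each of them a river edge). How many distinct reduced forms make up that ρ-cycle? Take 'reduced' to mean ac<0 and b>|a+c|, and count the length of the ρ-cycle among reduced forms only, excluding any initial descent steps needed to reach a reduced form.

D = 33, ⌊√D⌋ = 5
river: ρ → (-3,3,2)
river: ρ → (2,5,-1)
river: ρ → (-1,5,2)
river: ρ → (2,3,-3)
ρ-cycle length = 4 (tail of 0 descent steps not counted)

4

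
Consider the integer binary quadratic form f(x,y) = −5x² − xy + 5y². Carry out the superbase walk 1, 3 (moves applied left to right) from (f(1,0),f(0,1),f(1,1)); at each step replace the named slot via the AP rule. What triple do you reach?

start (-5,5,-1) = (f(1,0),f(0,1),f(1,1))
replace slot 1: 2·(5+(-1)) − (-5) = 13 → (13,5,-1)
replace slot 3: 2·(13+5) − (-1) = 37 → (13,5,37)

13,5,37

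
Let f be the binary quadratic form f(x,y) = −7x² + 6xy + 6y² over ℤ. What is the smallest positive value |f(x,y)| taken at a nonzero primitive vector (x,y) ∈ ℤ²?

river: ρ → (6,6,-7)
river: ρ → (-7,8,5)
river: ρ → (5,12,-3)
river: ρ → (-3,12,5)
river: ρ → (5,8,-7)
river: ρ → (-7,6,6)
closes: descent 0, river 6
min |a| on river = 3

3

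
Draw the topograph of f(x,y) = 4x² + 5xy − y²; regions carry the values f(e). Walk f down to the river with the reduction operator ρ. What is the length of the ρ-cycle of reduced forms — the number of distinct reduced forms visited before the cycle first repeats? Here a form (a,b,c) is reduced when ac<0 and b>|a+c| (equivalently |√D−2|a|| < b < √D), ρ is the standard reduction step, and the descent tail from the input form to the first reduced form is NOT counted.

D = 41, ⌊√D⌋ = 6
river: ρ → (-1,5,4)
river: ρ → (4,3,-2)
river: ρ → (-2,5,2)
river: ρ → (2,3,-4)
river: ρ → (-4,5,1)
river: ρ → (1,5,-4)
river: ρ → (-4,3,2)
river: ρ → (2,5,-2)
river: ρ → (-2,3,4)
river: ρ → (4,5,-1)
ρ-cycle length = 10 (tail of 0 descent steps not counted)

10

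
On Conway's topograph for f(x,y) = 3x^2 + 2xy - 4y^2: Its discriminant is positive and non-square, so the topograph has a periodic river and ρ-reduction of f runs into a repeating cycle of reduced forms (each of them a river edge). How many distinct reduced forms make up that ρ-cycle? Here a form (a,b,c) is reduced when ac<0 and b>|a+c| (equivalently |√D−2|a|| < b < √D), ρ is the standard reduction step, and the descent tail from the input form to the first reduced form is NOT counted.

D = 52, ⌊√D⌋ = 7
river: ρ → (-4,6,1)
river: ρ → (1,6,-4)
river: ρ → (-4,2,3)
river: ρ → (3,4,-3)
river: ρ → (-3,2,4)
river: ρ → (4,6,-1)
river: ρ → (-1,6,4)
river: ρ → (4,2,-3)
river: ρ → (-3,4,3)
river: ρ → (3,2,-4)
ρ-cycle length = 10 (tail of 0 descent steps not counted)

10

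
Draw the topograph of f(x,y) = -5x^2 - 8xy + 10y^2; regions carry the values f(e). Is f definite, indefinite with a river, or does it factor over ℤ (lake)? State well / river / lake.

D = b²−4ac = (-8)² − 4·(-5)·10 = 264
D > 0 non-square ⇒ indefinite ⇒ periodic river

river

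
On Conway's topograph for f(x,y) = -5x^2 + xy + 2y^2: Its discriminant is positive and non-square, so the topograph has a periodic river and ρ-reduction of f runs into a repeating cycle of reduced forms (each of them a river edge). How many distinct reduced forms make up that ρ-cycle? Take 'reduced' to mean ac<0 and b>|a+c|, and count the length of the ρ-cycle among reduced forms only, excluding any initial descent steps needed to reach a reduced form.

D = 41, ⌊√D⌋ = 6
descent: ρ → (2,3,-4)  [lands on river]
river: ρ → (-4,5,1)
river: ρ → (1,5,-4)
river: ρ → (-4,3,2)
river: ρ → (2,5,-2)
river: ρ → (-2,3,4)
river: ρ → (4,5,-1)
river: ρ → (-1,5,4)
river: ρ → (4,3,-2)
river: ρ → (-2,5,2)
ρ-cycle length = 10 (tail of 1 descent step not counted)

10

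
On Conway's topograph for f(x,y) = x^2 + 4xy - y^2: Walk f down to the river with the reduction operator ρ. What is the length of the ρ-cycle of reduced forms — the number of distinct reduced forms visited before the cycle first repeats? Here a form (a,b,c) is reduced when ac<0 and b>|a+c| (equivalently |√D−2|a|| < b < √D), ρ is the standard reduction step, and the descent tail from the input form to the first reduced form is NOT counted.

D = 20, ⌊√D⌋ = 4
river: ρ → (-1,4,1)
river: ρ → (1,4,-1)
ρ-cycle length = 2 (tail of 0 descent steps not counted)

2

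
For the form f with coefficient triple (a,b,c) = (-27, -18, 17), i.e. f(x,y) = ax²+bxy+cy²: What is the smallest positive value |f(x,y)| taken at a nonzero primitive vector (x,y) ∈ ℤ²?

descent: ρ → (17,18,-27)  [lands on river]
river: ρ → (-27,36,8)
river: ρ → (8,44,-7)
river: ρ → (-7,40,20)
river: ρ → (20,40,-7)
river: ρ → (-7,44,8)
river: ρ → (8,36,-27)
river: ρ → (-27,18,17)
river: ρ → (17,16,-28)
river: ρ → (-28,40,5)
river: ρ → (5,40,-28)
river: ρ → (-28,16,17)
closes: descent 1, river 12
min |a| on river = 5

5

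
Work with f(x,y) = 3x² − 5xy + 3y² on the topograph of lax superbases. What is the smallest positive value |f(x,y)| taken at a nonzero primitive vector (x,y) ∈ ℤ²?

translate: b→1 (≡-5 mod 6), so (3,-5,3)→(3,1,1)
flip: (3,1,1)→(1,-1,3)
translate: b→1 (≡-1 mod 2), so (1,-1,3)→(1,1,3)
reduced (well bottom): (1,1,3) with a≤c, −a<b≤a
well minimum = a = 1

1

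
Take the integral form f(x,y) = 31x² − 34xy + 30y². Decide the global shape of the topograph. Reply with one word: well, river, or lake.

D = b²−4ac = (-34)² − 4·31·30 = -2564
D < 0 ⇒ definite ⇒ every region one sign ⇒ single well

well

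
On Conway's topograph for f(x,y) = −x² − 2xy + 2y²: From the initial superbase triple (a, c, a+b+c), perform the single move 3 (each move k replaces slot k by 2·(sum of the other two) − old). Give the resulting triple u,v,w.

start (-1,2,-1) = (f(1,0),f(0,1),f(1,1))
replace slot 3: 2·((-1)+2) − (-1) = 3 → (-1,2,3)

-1,2,3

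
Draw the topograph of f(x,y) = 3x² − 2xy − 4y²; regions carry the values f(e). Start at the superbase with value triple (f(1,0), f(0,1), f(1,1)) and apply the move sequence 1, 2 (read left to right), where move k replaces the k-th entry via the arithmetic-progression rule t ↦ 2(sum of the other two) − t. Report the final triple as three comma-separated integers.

start (3,-4,-3) = (f(1,0),f(0,1),f(1,1))
replace slot 1: 2·((-4)+(-3)) − 3 = -17 → (-17,-4,-3)
replace slot 2: 2·((-17)+(-3)) − (-4) = -36 → (-17,-36,-3)

-17,-36,-3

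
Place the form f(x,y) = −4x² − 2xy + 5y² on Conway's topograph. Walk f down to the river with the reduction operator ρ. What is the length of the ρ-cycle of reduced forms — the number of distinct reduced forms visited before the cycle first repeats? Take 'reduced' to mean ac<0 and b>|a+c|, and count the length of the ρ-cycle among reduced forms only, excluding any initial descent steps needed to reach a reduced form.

D = 84, ⌊√D⌋ = 9
descent: ρ → (5,2,-4)  [lands on river]
river: ρ → (-4,6,3)
river: ρ → (3,6,-4)
river: ρ → (-4,2,5)
river: ρ → (5,8,-1)
river: ρ → (-1,8,5)
ρ-cycle length = 6 (tail of 1 descent step not counted)

6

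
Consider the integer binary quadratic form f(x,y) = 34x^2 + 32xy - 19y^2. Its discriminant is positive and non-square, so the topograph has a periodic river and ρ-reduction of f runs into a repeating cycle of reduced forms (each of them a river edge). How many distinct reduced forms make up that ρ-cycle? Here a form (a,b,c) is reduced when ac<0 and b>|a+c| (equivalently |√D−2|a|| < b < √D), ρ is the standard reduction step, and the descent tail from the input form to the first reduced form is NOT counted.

D = 3608, ⌊√D⌋ = 60
river: ρ → (-19,44,22)
river: ρ → (22,44,-19)
river: ρ → (-19,32,34)
river: ρ → (34,36,-17)
river: ρ → (-17,32,38)
river: ρ → (38,44,-11)
river: ρ → (-11,44,38)
river: ρ → (38,32,-17)
river: ρ → (-17,36,34)
river: ρ → (34,32,-19)
ρ-cycle length = 10 (tail of 0 descent steps not counted)

10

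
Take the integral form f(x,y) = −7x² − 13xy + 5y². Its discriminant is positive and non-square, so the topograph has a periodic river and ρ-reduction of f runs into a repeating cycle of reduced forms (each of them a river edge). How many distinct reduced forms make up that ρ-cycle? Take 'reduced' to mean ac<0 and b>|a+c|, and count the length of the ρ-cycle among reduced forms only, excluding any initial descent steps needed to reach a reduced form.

D = 309, ⌊√D⌋ = 17
descent: ρ → (5,13,-7)  [lands on river]
river: ρ → (-7,15,3)
river: ρ → (3,15,-7)
river: ρ → (-7,13,5)
river: ρ → (5,17,-1)
river: ρ → (-1,17,5)
ρ-cycle length = 6 (tail of 1 descent step not counted)

6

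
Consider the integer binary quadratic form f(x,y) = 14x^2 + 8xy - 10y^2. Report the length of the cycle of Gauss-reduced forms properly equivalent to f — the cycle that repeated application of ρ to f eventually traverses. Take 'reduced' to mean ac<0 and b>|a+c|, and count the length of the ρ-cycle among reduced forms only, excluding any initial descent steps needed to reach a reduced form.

D = 624, ⌊√D⌋ = 24
river: ρ → (-10,12,12)
river: ρ → (12,12,-10)
river: ρ → (-10,8,14)
river: ρ → (14,20,-4)
river: ρ → (-4,20,14)
river: ρ → (14,8,-10)
ρ-cycle length = 6 (tail of 0 descent steps not counted)

6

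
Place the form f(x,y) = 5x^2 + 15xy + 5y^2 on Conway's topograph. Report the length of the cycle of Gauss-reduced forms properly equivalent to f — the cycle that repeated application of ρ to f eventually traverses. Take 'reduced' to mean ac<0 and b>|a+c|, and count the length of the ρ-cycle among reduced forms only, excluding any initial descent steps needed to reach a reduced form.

D = 125, ⌊√D⌋ = 11
descent: ρ → (5,5,-5)  [lands on river]
river: ρ → (-5,5,5)
ρ-cycle length = 2 (tail of 1 descent step not counted)

2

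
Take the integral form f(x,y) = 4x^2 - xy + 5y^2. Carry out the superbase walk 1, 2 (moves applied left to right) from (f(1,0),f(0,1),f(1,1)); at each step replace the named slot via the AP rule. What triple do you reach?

start (4,5,8) = (f(1,0),f(0,1),f(1,1))
replace slot 1: 2·(5+8) − 4 = 22 → (22,5,8)
replace slot 2: 2·(22+8) − 5 = 55 → (22,55,8)

22,55,8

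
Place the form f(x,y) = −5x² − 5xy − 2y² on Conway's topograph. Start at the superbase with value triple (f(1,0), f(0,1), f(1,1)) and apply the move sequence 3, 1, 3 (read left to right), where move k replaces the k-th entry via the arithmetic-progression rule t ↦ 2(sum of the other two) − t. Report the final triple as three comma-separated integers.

start (-5,-2,-12) = (f(1,0),f(0,1),f(1,1))
replace slot 3: 2·((-5)+(-2)) − (-12) = -2 → (-5,-2,-2)
replace slot 1: 2·((-2)+(-2)) − (-5) = -3 → (-3,-2,-2)
replace slot 3: 2·((-3)+(-2)) − (-2) = -8 → (-3,-2,-8)

-3,-2,-8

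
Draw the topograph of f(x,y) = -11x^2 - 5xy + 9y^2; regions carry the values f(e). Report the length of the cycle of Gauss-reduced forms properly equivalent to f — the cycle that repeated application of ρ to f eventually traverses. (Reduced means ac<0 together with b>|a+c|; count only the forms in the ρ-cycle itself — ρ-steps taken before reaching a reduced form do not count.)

D = 421, ⌊√D⌋ = 20
descent: ρ → (9,5,-11)  [lands on river]
river: ρ → (-11,17,3)
river: ρ → (3,19,-5)
river: ρ → (-5,11,15)
river: ρ → (15,19,-1)
river: ρ → (-1,19,15)
river: ρ → (15,11,-5)
river: ρ → (-5,19,3)
river: ρ → (3,17,-11)
river: ρ → (-11,5,9)
river: ρ → (9,13,-7)
river: ρ → (-7,15,7)
river: ρ → (7,13,-9)
river: ρ → (-9,5,11)
river: ρ → (11,17,-3)
river: ρ → (-3,19,5)
river: ρ → (5,11,-15)
river: ρ → (-15,19,1)
river: ρ → (1,19,-15)
river: ρ → (-15,11,5)
river: ρ → (5,19,-3)
river: ρ → (-3,17,11)
river: ρ → (11,5,-9)
river: ρ → (-9,13,7)
river: ρ → (7,15,-7)
river: ρ → (-7,13,9)
ρ-cycle length = 26 (tail of 1 descent step not counted)

26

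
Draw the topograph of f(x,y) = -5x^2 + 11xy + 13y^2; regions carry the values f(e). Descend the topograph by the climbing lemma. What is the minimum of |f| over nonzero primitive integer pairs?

river: ρ → (13,15,-3)
river: ρ → (-3,15,13)
river: ρ → (13,11,-5)
river: ρ → (-5,19,1)
river: ρ → (1,19,-5)
river: ρ → (-5,11,13)
closes: descent 0, river 6
min |a| on river = 1

1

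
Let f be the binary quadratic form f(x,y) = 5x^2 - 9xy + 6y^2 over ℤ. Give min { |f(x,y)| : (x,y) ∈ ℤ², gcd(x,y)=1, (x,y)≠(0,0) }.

translate: b→1 (≡-9 mod 10), so (5,-9,6)→(5,1,2)
flip: (5,1,2)→(2,-1,5)
reduced (well bottom): (2,-1,5) with a≤c, −a<b≤a
well minimum = a = 2

2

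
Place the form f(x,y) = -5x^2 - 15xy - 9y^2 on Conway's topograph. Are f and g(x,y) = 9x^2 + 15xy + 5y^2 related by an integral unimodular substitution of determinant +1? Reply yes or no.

D₁ = 45, D₂ = 45
river cycle of f (length 2): (1, 5, -5), (-5, 5, 1)
river cycle of g (length 2): (5, 5, -1), (-1, 5, 5)
cycles differ ⇒ inequivalent

no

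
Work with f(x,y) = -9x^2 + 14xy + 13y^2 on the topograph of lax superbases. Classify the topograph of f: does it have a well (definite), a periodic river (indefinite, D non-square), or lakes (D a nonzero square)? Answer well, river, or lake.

D = b²−4ac = 14² − 4·(-9)·13 = 664
D > 0 non-square ⇒ indefinite ⇒ periodic river

river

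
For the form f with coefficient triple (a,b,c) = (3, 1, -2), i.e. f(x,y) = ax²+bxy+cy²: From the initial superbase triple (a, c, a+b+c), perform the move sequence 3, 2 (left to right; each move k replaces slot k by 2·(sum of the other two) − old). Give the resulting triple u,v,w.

start (3,-2,2) = (f(1,0),f(0,1),f(1,1))
replace slot 3: 2·(3+(-2)) − 2 = 0 → (3,-2,0)
replace slot 2: 2·(3+0) − (-2) = 8 → (3,8,0)

3,8,0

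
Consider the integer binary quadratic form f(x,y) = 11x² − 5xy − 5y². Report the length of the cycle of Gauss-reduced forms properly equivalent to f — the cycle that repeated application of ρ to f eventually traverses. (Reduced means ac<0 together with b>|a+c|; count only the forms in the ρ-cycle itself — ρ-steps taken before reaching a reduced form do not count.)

D = 245, ⌊√D⌋ = 15
descent: ρ → (-5,15,1)  [lands on river]
river: ρ → (1,15,-5)
ρ-cycle length = 2 (tail of 1 descent step not counted)

2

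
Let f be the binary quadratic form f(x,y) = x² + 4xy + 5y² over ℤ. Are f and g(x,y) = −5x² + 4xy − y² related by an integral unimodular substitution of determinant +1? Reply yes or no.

D₁ = -4, D₂ = -4
f: translate: b→0 (≡4 mod 2), so (1,4,5)→(1,0,1)
f: reduced (well bottom): (1,0,1) with a≤c, −a<b≤a
g is negative-definite; reduce −g:
−g: flip: (5,-4,1)→(1,4,5)
−g: translate: b→0 (≡4 mod 2), so (1,4,5)→(1,0,1)
−g: reduced (well bottom): (1,0,1) with a≤c, −a<b≤a
flip sign back: reduced form of g is (-1,0,-1)
reduced forms (1, 0, 1) vs (-1, 0, -1) ⇒ inequivalent

no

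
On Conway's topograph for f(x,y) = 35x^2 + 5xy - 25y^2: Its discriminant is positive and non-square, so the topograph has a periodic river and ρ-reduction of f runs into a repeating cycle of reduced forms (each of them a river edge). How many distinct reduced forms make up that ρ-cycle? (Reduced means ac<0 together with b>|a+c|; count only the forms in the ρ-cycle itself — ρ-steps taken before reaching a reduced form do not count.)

D = 3525, ⌊√D⌋ = 59
descent: ρ → (-25,45,15)  [lands on river]
river: ρ → (15,45,-25)
river: ρ → (-25,55,5)
river: ρ → (5,55,-25)
ρ-cycle length = 4 (tail of 1 descent step not counted)

4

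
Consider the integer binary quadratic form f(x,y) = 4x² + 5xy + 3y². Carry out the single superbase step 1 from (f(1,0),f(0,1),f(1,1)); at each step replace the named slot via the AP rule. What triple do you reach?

start (4,3,12) = (f(1,0),f(0,1),f(1,1))
replace slot 1: 2·(3+12) − 4 = 26 → (26,3,12)

26,3,12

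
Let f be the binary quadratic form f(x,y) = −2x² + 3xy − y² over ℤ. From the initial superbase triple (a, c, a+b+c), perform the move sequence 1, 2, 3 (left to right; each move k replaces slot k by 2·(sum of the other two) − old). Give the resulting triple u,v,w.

start (-2,-1,0) = (f(1,0),f(0,1),f(1,1))
replace slot 1: 2·((-1)+0) − (-2) = 0 → (0,-1,0)
replace slot 2: 2·(0+0) − (-1) = 1 → (0,1,0)
replace slot 3: 2·(0+1) − 0 = 2 → (0,1,2)

0,1,2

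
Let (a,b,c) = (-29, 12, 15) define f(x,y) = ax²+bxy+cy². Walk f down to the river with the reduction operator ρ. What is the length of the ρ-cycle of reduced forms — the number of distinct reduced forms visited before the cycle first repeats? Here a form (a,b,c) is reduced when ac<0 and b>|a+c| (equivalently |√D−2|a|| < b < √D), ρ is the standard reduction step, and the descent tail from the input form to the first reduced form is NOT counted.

D = 1884, ⌊√D⌋ = 43
descent: ρ → (15,18,-26)  [lands on river]
river: ρ → (-26,34,7)
river: ρ → (7,36,-21)
river: ρ → (-21,6,22)
river: ρ → (22,38,-5)
river: ρ → (-5,42,6)
river: ρ → (6,42,-5)
river: ρ → (-5,38,22)
river: ρ → (22,6,-21)
river: ρ → (-21,36,7)
river: ρ → (7,34,-26)
river: ρ → (-26,18,15)
river: ρ → (15,42,-2)
river: ρ → (-2,42,15)
ρ-cycle length = 14 (tail of 1 descent step not counted)

14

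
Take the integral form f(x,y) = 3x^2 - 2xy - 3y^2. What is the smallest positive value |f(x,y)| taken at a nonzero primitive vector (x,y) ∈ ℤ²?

descent: ρ → (-3,2,3)  [lands on river]
river: ρ → (3,4,-2)
river: ρ → (-2,4,3)
river: ρ → (3,2,-3)
river: ρ → (-3,4,2)
river: ρ → (2,4,-3)
closes: descent 1, river 6
min |a| on river = 2

2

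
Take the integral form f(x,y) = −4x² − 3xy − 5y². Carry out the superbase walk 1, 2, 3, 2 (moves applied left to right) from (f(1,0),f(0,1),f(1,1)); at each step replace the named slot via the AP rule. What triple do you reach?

start (-4,-5,-12) = (f(1,0),f(0,1),f(1,1))
replace slot 1: 2·((-5)+(-12)) − (-4) = -30 → (-30,-5,-12)
replace slot 2: 2·((-30)+(-12)) − (-5) = -79 → (-30,-79,-12)
replace slot 3: 2·((-30)+(-79)) − (-12) = -206 → (-30,-79,-206)
replace slot 2: 2·((-30)+(-206)) − (-79) = -393 → (-30,-393,-206)

-30,-393,-206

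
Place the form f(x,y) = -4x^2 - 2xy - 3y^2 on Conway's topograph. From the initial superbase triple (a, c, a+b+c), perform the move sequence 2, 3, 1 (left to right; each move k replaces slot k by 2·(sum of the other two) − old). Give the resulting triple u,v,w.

start (-4,-3,-9) = (f(1,0),f(0,1),f(1,1))
replace slot 2: 2·((-4)+(-9)) − (-3) = -23 → (-4,-23,-9)
replace slot 3: 2·((-4)+(-23)) − (-9) = -45 → (-4,-23,-45)
replace slot 1: 2·((-23)+(-45)) − (-4) = -132 → (-132,-23,-45)

-132,-23,-45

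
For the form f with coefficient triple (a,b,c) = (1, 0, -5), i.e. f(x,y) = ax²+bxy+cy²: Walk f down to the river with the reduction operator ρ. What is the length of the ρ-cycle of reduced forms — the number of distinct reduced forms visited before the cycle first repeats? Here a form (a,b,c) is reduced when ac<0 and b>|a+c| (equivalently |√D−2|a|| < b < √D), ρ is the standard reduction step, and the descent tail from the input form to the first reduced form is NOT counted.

D = 20, ⌊√D⌋ = 4
descent: ρ → (-5,0,1)
descent: ρ → (1,4,-1)  [lands on river]
river: ρ → (-1,4,1)
ρ-cycle length = 2 (tail of 2 descent steps not counted)

2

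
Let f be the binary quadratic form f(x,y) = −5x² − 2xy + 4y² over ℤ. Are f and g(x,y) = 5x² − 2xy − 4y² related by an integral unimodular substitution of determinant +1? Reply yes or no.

D₁ = 84, D₂ = 84
river cycle of f (length 6): (4, 2, -5), (-5, 8, 1), (1, 8, -5), (-5, 2, 4), (4, 6, -3), (-3, 6, 4)
river cycle of g (length 6): (-4, 2, 5), (5, 8, -1), (-1, 8, 5), (5, 2, -4), (-4, 6, 3), (3, 6, -4)
cycles differ ⇒ inequivalent

no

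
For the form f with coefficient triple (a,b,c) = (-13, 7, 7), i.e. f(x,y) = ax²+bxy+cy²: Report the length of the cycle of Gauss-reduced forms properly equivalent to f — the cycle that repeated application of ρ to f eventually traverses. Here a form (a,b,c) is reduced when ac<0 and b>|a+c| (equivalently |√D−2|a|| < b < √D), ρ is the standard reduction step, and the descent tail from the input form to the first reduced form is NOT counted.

D = 413, ⌊√D⌋ = 20
river: ρ → (7,7,-13)
river: ρ → (-13,19,1)
river: ρ → (1,19,-13)
river: ρ → (-13,7,7)
ρ-cycle length = 4 (tail of 0 descent steps not counted)

4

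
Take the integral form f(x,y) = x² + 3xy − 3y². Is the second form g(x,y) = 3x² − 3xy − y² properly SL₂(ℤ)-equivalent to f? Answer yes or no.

D₁ = 21, D₂ = 21
river cycle of f (length 2): (-3, 3, 1), (1, 3, -3)
river cycle of g (length 2): (-1, 3, 3), (3, 3, -1)
cycles differ ⇒ inequivalent

no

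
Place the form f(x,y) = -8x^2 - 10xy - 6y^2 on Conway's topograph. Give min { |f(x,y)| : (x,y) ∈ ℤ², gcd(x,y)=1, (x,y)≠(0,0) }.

translate: b→-6 (≡10 mod 16), so (8,10,6)→(8,-6,4)
flip: (8,-6,4)→(4,6,8)
translate: b→-2 (≡6 mod 8), so (4,6,8)→(4,-2,6)
reduced (well bottom): (4,-2,6) with a≤c, −a<b≤a
well minimum |f| = |-4| = 4 (negative-definite)

4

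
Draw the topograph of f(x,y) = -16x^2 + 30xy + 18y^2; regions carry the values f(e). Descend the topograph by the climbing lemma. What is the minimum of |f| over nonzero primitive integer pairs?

river: ρ → (18,42,-4)
river: ρ → (-4,38,38)
river: ρ → (38,38,-4)
river: ρ → (-4,42,18)
river: ρ → (18,30,-16)
river: ρ → (-16,34,14)
river: ρ → (14,22,-28)
river: ρ → (-28,34,8)
river: ρ → (8,30,-36)
river: ρ → (-36,42,2)
river: ρ → (2,42,-36)
river: ρ → (-36,30,8)
river: ρ → (8,34,-28)
river: ρ → (-28,22,14)
river: ρ → (14,34,-16)
river: ρ → (-16,30,18)
closes: descent 0, river 16
min |a| on river = 2

2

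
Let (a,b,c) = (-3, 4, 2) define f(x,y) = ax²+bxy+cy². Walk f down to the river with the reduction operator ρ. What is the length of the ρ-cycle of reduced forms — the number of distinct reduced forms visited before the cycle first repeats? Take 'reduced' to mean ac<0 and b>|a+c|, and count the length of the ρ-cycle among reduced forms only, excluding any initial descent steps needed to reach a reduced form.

D = 40, ⌊√D⌋ = 6
river: ρ → (2,4,-3)
river: ρ → (-3,2,3)
river: ρ → (3,4,-2)
river: ρ → (-2,4,3)
river: ρ → (3,2,-3)
river: ρ → (-3,4,2)
ρ-cycle length = 6 (tail of 0 descent steps not counted)

6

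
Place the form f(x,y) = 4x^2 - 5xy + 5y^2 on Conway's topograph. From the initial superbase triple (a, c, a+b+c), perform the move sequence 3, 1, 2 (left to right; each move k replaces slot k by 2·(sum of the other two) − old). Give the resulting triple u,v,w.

start (4,5,4) = (f(1,0),f(0,1),f(1,1))
replace slot 3: 2·(4+5) − 4 = 14 → (4,5,14)
replace slot 1: 2·(5+14) − 4 = 34 → (34,5,14)
replace slot 2: 2·(34+14) − 5 = 91 → (34,91,14)

34,91,14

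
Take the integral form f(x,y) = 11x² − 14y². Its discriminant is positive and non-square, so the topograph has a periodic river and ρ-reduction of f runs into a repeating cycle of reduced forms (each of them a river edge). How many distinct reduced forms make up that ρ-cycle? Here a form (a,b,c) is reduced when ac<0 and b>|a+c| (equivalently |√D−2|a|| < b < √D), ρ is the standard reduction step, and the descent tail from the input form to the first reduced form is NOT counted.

D = 616, ⌊√D⌋ = 24
descent: ρ → (-14,0,11)
descent: ρ → (11,22,-3)  [lands on river]
river: ρ → (-3,20,18)
river: ρ → (18,16,-5)
river: ρ → (-5,24,2)
river: ρ → (2,24,-5)
river: ρ → (-5,16,18)
river: ρ → (18,20,-3)
river: ρ → (-3,22,11)
ρ-cycle length = 8 (tail of 2 descent steps not counted)

8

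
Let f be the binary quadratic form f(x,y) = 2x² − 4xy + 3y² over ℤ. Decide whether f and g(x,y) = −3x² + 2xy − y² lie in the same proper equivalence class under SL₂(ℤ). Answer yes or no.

D₁ = -8, D₂ = -8
f: translate: b→0 (≡-4 mod 4), so (2,-4,3)→(2,0,1)
f: flip: (2,0,1)→(1,0,2)
f: reduced (well bottom): (1,0,2) with a≤c, −a<b≤a
g is negative-definite; reduce −g:
−g: flip: (3,-2,1)→(1,2,3)
−g: translate: b→0 (≡2 mod 2), so (1,2,3)→(1,0,2)
−g: reduced (well bottom): (1,0,2) with a≤c, −a<b≤a
flip sign back: reduced form of g is (-1,0,-2)
reduced forms (1, 0, 2) vs (-1, 0, -2) ⇒ inequivalent

no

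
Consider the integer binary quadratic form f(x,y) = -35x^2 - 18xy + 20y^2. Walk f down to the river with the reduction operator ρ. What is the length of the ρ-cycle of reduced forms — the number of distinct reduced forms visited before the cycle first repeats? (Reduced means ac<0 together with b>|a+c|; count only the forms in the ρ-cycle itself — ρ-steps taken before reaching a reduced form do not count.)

D = 3124, ⌊√D⌋ = 55
descent: ρ → (20,18,-35)  [lands on river]
river: ρ → (-35,52,3)
river: ρ → (3,50,-52)
river: ρ → (-52,54,1)
river: ρ → (1,54,-52)
river: ρ → (-52,50,3)
river: ρ → (3,52,-35)
river: ρ → (-35,18,20)
river: ρ → (20,22,-33)
river: ρ → (-33,44,9)
river: ρ → (9,46,-28)
river: ρ → (-28,10,27)
river: ρ → (27,44,-11)
river: ρ → (-11,44,27)
river: ρ → (27,10,-28)
river: ρ → (-28,46,9)
river: ρ → (9,44,-33)
river: ρ → (-33,22,20)
ρ-cycle length = 18 (tail of 1 descent step not counted)

18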